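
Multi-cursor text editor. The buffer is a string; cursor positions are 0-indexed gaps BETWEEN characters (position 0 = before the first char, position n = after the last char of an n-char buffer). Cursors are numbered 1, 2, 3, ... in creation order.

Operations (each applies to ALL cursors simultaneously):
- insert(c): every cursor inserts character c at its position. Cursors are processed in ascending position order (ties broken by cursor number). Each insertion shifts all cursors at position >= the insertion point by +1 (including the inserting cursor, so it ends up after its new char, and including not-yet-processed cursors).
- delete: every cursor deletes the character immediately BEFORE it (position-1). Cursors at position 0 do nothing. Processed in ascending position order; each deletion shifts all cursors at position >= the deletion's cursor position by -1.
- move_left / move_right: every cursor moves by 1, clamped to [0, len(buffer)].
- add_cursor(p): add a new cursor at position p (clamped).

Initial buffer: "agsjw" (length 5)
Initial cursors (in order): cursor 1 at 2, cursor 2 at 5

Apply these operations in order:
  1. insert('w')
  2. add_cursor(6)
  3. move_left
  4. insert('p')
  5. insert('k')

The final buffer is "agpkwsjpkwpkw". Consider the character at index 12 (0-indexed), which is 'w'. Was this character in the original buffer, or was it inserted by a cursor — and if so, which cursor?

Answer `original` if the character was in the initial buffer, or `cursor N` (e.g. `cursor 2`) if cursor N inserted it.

After op 1 (insert('w')): buffer="agwsjww" (len 7), cursors c1@3 c2@7, authorship ..1...2
After op 2 (add_cursor(6)): buffer="agwsjww" (len 7), cursors c1@3 c3@6 c2@7, authorship ..1...2
After op 3 (move_left): buffer="agwsjww" (len 7), cursors c1@2 c3@5 c2@6, authorship ..1...2
After op 4 (insert('p')): buffer="agpwsjpwpw" (len 10), cursors c1@3 c3@7 c2@9, authorship ..11..3.22
After op 5 (insert('k')): buffer="agpkwsjpkwpkw" (len 13), cursors c1@4 c3@9 c2@12, authorship ..111..33.222
Authorship (.=original, N=cursor N): . . 1 1 1 . . 3 3 . 2 2 2
Index 12: author = 2

Answer: cursor 2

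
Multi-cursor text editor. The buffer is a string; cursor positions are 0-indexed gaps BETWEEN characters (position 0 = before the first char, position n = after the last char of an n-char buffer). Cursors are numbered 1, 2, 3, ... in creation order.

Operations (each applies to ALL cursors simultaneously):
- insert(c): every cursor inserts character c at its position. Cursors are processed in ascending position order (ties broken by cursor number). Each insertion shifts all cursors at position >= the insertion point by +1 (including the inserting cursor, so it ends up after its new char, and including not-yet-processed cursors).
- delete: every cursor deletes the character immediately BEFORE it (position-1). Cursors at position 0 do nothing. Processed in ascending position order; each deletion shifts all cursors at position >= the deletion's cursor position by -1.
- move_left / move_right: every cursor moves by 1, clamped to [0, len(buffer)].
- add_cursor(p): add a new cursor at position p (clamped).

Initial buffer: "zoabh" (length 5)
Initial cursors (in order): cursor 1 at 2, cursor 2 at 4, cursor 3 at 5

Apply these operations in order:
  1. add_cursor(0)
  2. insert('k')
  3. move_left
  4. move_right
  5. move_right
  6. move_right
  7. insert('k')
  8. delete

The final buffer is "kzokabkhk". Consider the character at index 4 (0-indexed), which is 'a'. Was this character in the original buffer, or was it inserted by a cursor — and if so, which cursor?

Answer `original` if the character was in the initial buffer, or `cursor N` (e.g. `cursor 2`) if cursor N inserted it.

Answer: original

Derivation:
After op 1 (add_cursor(0)): buffer="zoabh" (len 5), cursors c4@0 c1@2 c2@4 c3@5, authorship .....
After op 2 (insert('k')): buffer="kzokabkhk" (len 9), cursors c4@1 c1@4 c2@7 c3@9, authorship 4..1..2.3
After op 3 (move_left): buffer="kzokabkhk" (len 9), cursors c4@0 c1@3 c2@6 c3@8, authorship 4..1..2.3
After op 4 (move_right): buffer="kzokabkhk" (len 9), cursors c4@1 c1@4 c2@7 c3@9, authorship 4..1..2.3
After op 5 (move_right): buffer="kzokabkhk" (len 9), cursors c4@2 c1@5 c2@8 c3@9, authorship 4..1..2.3
After op 6 (move_right): buffer="kzokabkhk" (len 9), cursors c4@3 c1@6 c2@9 c3@9, authorship 4..1..2.3
After op 7 (insert('k')): buffer="kzokkabkkhkkk" (len 13), cursors c4@4 c1@8 c2@13 c3@13, authorship 4..41..12.323
After op 8 (delete): buffer="kzokabkhk" (len 9), cursors c4@3 c1@6 c2@9 c3@9, authorship 4..1..2.3
Authorship (.=original, N=cursor N): 4 . . 1 . . 2 . 3
Index 4: author = original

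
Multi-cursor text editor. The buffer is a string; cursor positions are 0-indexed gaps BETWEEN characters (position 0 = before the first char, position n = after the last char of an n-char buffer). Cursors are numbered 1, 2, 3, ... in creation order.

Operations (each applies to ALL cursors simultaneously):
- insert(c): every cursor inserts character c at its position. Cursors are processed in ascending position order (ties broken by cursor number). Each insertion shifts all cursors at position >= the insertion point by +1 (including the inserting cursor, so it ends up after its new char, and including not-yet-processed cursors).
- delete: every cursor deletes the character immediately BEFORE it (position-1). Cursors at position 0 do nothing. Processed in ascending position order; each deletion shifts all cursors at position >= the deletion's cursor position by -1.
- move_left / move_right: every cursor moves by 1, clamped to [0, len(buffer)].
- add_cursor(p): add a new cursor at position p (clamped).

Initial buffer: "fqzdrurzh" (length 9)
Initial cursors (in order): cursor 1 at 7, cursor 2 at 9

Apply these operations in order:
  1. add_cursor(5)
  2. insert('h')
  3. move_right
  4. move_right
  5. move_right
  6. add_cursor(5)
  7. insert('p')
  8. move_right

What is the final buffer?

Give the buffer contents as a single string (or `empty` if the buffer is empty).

After op 1 (add_cursor(5)): buffer="fqzdrurzh" (len 9), cursors c3@5 c1@7 c2@9, authorship .........
After op 2 (insert('h')): buffer="fqzdrhurhzhh" (len 12), cursors c3@6 c1@9 c2@12, authorship .....3..1..2
After op 3 (move_right): buffer="fqzdrhurhzhh" (len 12), cursors c3@7 c1@10 c2@12, authorship .....3..1..2
After op 4 (move_right): buffer="fqzdrhurhzhh" (len 12), cursors c3@8 c1@11 c2@12, authorship .....3..1..2
After op 5 (move_right): buffer="fqzdrhurhzhh" (len 12), cursors c3@9 c1@12 c2@12, authorship .....3..1..2
After op 6 (add_cursor(5)): buffer="fqzdrhurhzhh" (len 12), cursors c4@5 c3@9 c1@12 c2@12, authorship .....3..1..2
After op 7 (insert('p')): buffer="fqzdrphurhpzhhpp" (len 16), cursors c4@6 c3@11 c1@16 c2@16, authorship .....43..13..212
After op 8 (move_right): buffer="fqzdrphurhpzhhpp" (len 16), cursors c4@7 c3@12 c1@16 c2@16, authorship .....43..13..212

Answer: fqzdrphurhpzhhpp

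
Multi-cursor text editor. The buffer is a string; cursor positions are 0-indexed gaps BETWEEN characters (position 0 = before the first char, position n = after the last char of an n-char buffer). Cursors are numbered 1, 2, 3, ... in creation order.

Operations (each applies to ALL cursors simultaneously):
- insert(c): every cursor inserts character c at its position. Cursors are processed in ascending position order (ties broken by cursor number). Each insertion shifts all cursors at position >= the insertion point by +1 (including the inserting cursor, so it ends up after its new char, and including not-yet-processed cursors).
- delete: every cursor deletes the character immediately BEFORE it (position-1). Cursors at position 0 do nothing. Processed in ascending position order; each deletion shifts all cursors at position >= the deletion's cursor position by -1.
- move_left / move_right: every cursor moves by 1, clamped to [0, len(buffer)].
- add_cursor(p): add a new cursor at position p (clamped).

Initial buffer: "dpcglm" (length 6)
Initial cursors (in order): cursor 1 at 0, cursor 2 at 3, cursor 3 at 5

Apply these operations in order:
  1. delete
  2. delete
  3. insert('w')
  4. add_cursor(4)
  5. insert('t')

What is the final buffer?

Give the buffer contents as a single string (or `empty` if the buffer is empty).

After op 1 (delete): buffer="dpgm" (len 4), cursors c1@0 c2@2 c3@3, authorship ....
After op 2 (delete): buffer="dm" (len 2), cursors c1@0 c2@1 c3@1, authorship ..
After op 3 (insert('w')): buffer="wdwwm" (len 5), cursors c1@1 c2@4 c3@4, authorship 1.23.
After op 4 (add_cursor(4)): buffer="wdwwm" (len 5), cursors c1@1 c2@4 c3@4 c4@4, authorship 1.23.
After op 5 (insert('t')): buffer="wtdwwtttm" (len 9), cursors c1@2 c2@8 c3@8 c4@8, authorship 11.23234.

Answer: wtdwwtttm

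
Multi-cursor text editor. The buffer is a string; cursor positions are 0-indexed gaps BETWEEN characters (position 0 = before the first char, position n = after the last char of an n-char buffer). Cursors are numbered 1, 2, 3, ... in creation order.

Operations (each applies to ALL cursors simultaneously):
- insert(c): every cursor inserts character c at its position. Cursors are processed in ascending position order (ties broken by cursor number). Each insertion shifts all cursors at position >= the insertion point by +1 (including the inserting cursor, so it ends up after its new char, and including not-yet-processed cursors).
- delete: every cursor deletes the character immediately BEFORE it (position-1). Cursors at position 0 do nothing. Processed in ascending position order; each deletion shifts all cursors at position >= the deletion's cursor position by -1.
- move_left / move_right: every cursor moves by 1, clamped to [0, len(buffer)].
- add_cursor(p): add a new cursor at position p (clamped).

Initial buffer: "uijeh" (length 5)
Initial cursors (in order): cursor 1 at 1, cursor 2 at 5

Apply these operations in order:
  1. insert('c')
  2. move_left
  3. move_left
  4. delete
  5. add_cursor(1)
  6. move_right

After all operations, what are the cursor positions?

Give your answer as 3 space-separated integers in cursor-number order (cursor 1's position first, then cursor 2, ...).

After op 1 (insert('c')): buffer="ucijehc" (len 7), cursors c1@2 c2@7, authorship .1....2
After op 2 (move_left): buffer="ucijehc" (len 7), cursors c1@1 c2@6, authorship .1....2
After op 3 (move_left): buffer="ucijehc" (len 7), cursors c1@0 c2@5, authorship .1....2
After op 4 (delete): buffer="ucijhc" (len 6), cursors c1@0 c2@4, authorship .1...2
After op 5 (add_cursor(1)): buffer="ucijhc" (len 6), cursors c1@0 c3@1 c2@4, authorship .1...2
After op 6 (move_right): buffer="ucijhc" (len 6), cursors c1@1 c3@2 c2@5, authorship .1...2

Answer: 1 5 2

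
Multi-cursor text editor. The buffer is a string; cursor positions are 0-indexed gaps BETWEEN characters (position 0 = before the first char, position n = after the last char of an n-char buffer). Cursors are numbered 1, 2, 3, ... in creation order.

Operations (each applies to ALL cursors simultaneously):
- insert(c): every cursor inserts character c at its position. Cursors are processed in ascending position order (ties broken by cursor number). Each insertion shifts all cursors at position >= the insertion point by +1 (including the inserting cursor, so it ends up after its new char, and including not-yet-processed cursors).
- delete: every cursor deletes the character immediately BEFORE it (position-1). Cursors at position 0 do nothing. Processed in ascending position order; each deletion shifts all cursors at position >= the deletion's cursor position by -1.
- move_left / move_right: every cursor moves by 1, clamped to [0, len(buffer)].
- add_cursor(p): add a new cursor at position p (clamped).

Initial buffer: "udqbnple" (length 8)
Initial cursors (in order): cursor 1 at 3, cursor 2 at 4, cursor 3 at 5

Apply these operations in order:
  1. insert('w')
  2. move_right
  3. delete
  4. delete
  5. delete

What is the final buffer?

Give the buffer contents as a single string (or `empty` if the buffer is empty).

Answer: le

Derivation:
After op 1 (insert('w')): buffer="udqwbwnwple" (len 11), cursors c1@4 c2@6 c3@8, authorship ...1.2.3...
After op 2 (move_right): buffer="udqwbwnwple" (len 11), cursors c1@5 c2@7 c3@9, authorship ...1.2.3...
After op 3 (delete): buffer="udqwwwle" (len 8), cursors c1@4 c2@5 c3@6, authorship ...123..
After op 4 (delete): buffer="udqle" (len 5), cursors c1@3 c2@3 c3@3, authorship .....
After op 5 (delete): buffer="le" (len 2), cursors c1@0 c2@0 c3@0, authorship ..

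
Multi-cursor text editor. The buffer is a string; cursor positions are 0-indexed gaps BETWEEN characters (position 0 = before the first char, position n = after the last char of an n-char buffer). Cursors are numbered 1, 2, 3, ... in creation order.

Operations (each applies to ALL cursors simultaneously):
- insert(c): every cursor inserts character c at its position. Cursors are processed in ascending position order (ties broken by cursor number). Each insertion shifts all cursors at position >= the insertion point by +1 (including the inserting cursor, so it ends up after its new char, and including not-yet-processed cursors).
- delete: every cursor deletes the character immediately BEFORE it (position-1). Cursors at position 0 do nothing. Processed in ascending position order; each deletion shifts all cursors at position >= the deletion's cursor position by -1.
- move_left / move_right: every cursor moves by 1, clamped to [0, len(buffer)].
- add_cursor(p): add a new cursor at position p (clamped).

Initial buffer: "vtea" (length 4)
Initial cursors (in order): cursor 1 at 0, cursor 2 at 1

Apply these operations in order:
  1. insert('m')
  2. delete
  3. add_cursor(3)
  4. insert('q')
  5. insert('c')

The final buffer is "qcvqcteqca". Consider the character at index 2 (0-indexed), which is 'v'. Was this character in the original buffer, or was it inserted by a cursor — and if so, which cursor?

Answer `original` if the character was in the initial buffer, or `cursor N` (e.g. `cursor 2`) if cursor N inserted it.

After op 1 (insert('m')): buffer="mvmtea" (len 6), cursors c1@1 c2@3, authorship 1.2...
After op 2 (delete): buffer="vtea" (len 4), cursors c1@0 c2@1, authorship ....
After op 3 (add_cursor(3)): buffer="vtea" (len 4), cursors c1@0 c2@1 c3@3, authorship ....
After op 4 (insert('q')): buffer="qvqteqa" (len 7), cursors c1@1 c2@3 c3@6, authorship 1.2..3.
After op 5 (insert('c')): buffer="qcvqcteqca" (len 10), cursors c1@2 c2@5 c3@9, authorship 11.22..33.
Authorship (.=original, N=cursor N): 1 1 . 2 2 . . 3 3 .
Index 2: author = original

Answer: original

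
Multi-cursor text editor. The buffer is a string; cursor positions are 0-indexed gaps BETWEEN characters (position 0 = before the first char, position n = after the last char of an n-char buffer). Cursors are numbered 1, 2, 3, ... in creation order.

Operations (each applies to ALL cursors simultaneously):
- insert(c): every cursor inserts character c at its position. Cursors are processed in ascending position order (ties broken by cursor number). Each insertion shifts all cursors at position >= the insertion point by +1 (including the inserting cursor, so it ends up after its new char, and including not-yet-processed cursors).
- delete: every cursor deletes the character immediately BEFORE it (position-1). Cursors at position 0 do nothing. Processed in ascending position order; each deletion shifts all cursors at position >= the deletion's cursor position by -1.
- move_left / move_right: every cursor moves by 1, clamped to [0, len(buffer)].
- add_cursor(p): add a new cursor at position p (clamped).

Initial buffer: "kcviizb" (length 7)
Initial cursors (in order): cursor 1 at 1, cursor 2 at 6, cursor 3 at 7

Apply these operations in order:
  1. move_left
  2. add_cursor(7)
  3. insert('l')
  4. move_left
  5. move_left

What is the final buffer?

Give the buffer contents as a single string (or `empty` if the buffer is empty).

After op 1 (move_left): buffer="kcviizb" (len 7), cursors c1@0 c2@5 c3@6, authorship .......
After op 2 (add_cursor(7)): buffer="kcviizb" (len 7), cursors c1@0 c2@5 c3@6 c4@7, authorship .......
After op 3 (insert('l')): buffer="lkcviilzlbl" (len 11), cursors c1@1 c2@7 c3@9 c4@11, authorship 1.....2.3.4
After op 4 (move_left): buffer="lkcviilzlbl" (len 11), cursors c1@0 c2@6 c3@8 c4@10, authorship 1.....2.3.4
After op 5 (move_left): buffer="lkcviilzlbl" (len 11), cursors c1@0 c2@5 c3@7 c4@9, authorship 1.....2.3.4

Answer: lkcviilzlbl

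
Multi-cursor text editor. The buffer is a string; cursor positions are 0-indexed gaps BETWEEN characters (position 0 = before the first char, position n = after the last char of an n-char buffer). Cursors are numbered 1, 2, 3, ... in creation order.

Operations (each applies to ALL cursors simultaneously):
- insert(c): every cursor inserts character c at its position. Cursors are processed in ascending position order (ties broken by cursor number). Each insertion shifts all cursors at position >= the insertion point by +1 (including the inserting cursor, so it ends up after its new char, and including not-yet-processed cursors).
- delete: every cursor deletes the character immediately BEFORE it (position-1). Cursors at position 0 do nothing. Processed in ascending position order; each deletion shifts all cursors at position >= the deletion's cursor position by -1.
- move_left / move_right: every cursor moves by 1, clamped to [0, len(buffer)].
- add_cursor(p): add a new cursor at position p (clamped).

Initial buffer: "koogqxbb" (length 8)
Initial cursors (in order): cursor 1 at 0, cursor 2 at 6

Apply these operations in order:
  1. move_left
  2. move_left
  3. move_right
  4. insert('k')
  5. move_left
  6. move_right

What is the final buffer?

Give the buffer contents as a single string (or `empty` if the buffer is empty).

After op 1 (move_left): buffer="koogqxbb" (len 8), cursors c1@0 c2@5, authorship ........
After op 2 (move_left): buffer="koogqxbb" (len 8), cursors c1@0 c2@4, authorship ........
After op 3 (move_right): buffer="koogqxbb" (len 8), cursors c1@1 c2@5, authorship ........
After op 4 (insert('k')): buffer="kkoogqkxbb" (len 10), cursors c1@2 c2@7, authorship .1....2...
After op 5 (move_left): buffer="kkoogqkxbb" (len 10), cursors c1@1 c2@6, authorship .1....2...
After op 6 (move_right): buffer="kkoogqkxbb" (len 10), cursors c1@2 c2@7, authorship .1....2...

Answer: kkoogqkxbb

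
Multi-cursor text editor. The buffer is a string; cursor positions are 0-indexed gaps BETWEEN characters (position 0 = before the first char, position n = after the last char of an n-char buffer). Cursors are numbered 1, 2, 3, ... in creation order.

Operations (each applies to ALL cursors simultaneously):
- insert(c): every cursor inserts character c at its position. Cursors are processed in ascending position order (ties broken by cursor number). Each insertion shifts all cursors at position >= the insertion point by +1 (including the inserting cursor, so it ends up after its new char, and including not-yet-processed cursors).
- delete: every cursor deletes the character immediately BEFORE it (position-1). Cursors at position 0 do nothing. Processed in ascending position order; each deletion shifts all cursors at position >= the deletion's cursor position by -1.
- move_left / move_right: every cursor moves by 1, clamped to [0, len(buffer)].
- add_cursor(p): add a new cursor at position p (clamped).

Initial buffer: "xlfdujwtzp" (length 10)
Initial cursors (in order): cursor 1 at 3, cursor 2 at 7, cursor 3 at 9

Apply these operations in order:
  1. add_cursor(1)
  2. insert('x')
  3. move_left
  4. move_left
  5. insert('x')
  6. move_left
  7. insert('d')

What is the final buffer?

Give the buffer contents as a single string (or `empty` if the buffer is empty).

After op 1 (add_cursor(1)): buffer="xlfdujwtzp" (len 10), cursors c4@1 c1@3 c2@7 c3@9, authorship ..........
After op 2 (insert('x')): buffer="xxlfxdujwxtzxp" (len 14), cursors c4@2 c1@5 c2@10 c3@13, authorship .4..1....2..3.
After op 3 (move_left): buffer="xxlfxdujwxtzxp" (len 14), cursors c4@1 c1@4 c2@9 c3@12, authorship .4..1....2..3.
After op 4 (move_left): buffer="xxlfxdujwxtzxp" (len 14), cursors c4@0 c1@3 c2@8 c3@11, authorship .4..1....2..3.
After op 5 (insert('x')): buffer="xxxlxfxdujxwxtxzxp" (len 18), cursors c4@1 c1@5 c2@11 c3@15, authorship 4.4.1.1...2.2.3.3.
After op 6 (move_left): buffer="xxxlxfxdujxwxtxzxp" (len 18), cursors c4@0 c1@4 c2@10 c3@14, authorship 4.4.1.1...2.2.3.3.
After op 7 (insert('d')): buffer="dxxxldxfxdujdxwxtdxzxp" (len 22), cursors c4@1 c1@6 c2@13 c3@18, authorship 44.4.11.1...22.2.33.3.

Answer: dxxxldxfxdujdxwxtdxzxp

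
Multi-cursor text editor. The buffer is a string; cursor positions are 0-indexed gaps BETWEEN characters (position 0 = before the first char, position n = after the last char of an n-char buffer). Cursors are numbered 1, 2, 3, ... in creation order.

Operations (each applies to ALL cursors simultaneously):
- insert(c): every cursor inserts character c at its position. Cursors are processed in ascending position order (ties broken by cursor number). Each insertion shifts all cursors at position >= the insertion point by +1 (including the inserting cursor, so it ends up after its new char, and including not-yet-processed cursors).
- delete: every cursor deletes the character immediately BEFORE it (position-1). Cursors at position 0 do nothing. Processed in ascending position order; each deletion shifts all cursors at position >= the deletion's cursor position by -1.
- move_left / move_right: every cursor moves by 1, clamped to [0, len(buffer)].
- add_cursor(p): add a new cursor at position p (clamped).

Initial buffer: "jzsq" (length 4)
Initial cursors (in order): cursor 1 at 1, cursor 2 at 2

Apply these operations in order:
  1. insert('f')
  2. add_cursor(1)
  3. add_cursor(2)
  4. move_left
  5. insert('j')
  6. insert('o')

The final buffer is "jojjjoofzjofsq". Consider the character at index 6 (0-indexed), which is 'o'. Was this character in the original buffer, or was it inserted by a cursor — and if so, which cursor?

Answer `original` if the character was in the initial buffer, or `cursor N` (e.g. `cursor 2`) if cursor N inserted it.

After op 1 (insert('f')): buffer="jfzfsq" (len 6), cursors c1@2 c2@4, authorship .1.2..
After op 2 (add_cursor(1)): buffer="jfzfsq" (len 6), cursors c3@1 c1@2 c2@4, authorship .1.2..
After op 3 (add_cursor(2)): buffer="jfzfsq" (len 6), cursors c3@1 c1@2 c4@2 c2@4, authorship .1.2..
After op 4 (move_left): buffer="jfzfsq" (len 6), cursors c3@0 c1@1 c4@1 c2@3, authorship .1.2..
After op 5 (insert('j')): buffer="jjjjfzjfsq" (len 10), cursors c3@1 c1@4 c4@4 c2@7, authorship 3.141.22..
After op 6 (insert('o')): buffer="jojjjoofzjofsq" (len 14), cursors c3@2 c1@7 c4@7 c2@11, authorship 33.14141.222..
Authorship (.=original, N=cursor N): 3 3 . 1 4 1 4 1 . 2 2 2 . .
Index 6: author = 4

Answer: cursor 4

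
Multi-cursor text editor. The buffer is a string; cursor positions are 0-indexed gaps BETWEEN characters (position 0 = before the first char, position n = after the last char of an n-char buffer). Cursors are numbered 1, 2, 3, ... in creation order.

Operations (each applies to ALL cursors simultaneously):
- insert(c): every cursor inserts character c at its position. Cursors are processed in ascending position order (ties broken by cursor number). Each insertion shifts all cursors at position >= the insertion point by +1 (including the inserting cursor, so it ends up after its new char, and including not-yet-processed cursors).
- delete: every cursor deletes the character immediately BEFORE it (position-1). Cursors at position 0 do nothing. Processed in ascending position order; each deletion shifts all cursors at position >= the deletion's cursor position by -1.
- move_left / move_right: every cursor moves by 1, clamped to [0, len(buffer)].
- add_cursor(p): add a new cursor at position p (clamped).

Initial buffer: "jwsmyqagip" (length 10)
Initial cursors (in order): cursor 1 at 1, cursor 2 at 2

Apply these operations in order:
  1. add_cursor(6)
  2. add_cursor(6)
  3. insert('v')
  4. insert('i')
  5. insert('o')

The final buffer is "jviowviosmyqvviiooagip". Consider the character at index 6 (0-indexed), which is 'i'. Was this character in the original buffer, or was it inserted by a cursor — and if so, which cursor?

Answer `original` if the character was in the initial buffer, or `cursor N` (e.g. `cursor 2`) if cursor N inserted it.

Answer: cursor 2

Derivation:
After op 1 (add_cursor(6)): buffer="jwsmyqagip" (len 10), cursors c1@1 c2@2 c3@6, authorship ..........
After op 2 (add_cursor(6)): buffer="jwsmyqagip" (len 10), cursors c1@1 c2@2 c3@6 c4@6, authorship ..........
After op 3 (insert('v')): buffer="jvwvsmyqvvagip" (len 14), cursors c1@2 c2@4 c3@10 c4@10, authorship .1.2....34....
After op 4 (insert('i')): buffer="jviwvismyqvviiagip" (len 18), cursors c1@3 c2@6 c3@14 c4@14, authorship .11.22....3434....
After op 5 (insert('o')): buffer="jviowviosmyqvviiooagip" (len 22), cursors c1@4 c2@8 c3@18 c4@18, authorship .111.222....343434....
Authorship (.=original, N=cursor N): . 1 1 1 . 2 2 2 . . . . 3 4 3 4 3 4 . . . .
Index 6: author = 2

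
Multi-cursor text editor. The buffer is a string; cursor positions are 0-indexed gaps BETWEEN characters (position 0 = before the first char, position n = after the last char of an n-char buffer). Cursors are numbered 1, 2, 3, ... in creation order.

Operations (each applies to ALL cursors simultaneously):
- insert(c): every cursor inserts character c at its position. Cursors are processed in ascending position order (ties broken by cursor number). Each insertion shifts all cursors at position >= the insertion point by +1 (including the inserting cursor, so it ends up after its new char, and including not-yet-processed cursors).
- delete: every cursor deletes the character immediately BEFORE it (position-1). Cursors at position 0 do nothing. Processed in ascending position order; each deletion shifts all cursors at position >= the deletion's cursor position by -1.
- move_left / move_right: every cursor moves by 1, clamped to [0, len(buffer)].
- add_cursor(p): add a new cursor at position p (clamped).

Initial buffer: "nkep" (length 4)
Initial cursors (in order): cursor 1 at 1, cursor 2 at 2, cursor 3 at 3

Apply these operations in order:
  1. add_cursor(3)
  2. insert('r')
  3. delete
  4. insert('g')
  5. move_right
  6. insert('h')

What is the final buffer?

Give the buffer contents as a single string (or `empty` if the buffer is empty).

Answer: ngkhgehggphh

Derivation:
After op 1 (add_cursor(3)): buffer="nkep" (len 4), cursors c1@1 c2@2 c3@3 c4@3, authorship ....
After op 2 (insert('r')): buffer="nrkrerrp" (len 8), cursors c1@2 c2@4 c3@7 c4@7, authorship .1.2.34.
After op 3 (delete): buffer="nkep" (len 4), cursors c1@1 c2@2 c3@3 c4@3, authorship ....
After op 4 (insert('g')): buffer="ngkgeggp" (len 8), cursors c1@2 c2@4 c3@7 c4@7, authorship .1.2.34.
After op 5 (move_right): buffer="ngkgeggp" (len 8), cursors c1@3 c2@5 c3@8 c4@8, authorship .1.2.34.
After op 6 (insert('h')): buffer="ngkhgehggphh" (len 12), cursors c1@4 c2@7 c3@12 c4@12, authorship .1.12.234.34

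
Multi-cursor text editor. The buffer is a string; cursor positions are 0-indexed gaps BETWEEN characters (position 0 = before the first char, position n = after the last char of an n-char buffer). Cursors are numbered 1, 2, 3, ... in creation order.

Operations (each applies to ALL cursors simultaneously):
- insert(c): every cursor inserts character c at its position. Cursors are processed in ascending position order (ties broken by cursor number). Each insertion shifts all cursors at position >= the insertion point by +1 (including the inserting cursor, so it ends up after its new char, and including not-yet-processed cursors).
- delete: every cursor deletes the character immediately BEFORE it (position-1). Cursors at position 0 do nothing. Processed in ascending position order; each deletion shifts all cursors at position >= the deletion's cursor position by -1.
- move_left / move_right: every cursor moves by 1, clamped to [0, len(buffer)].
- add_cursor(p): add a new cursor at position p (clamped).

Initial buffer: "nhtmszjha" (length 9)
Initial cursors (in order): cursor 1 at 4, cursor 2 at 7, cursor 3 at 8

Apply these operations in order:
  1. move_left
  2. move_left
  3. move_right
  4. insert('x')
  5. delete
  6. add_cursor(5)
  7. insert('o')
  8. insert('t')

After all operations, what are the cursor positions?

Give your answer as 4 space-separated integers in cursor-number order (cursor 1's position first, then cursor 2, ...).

After op 1 (move_left): buffer="nhtmszjha" (len 9), cursors c1@3 c2@6 c3@7, authorship .........
After op 2 (move_left): buffer="nhtmszjha" (len 9), cursors c1@2 c2@5 c3@6, authorship .........
After op 3 (move_right): buffer="nhtmszjha" (len 9), cursors c1@3 c2@6 c3@7, authorship .........
After op 4 (insert('x')): buffer="nhtxmszxjxha" (len 12), cursors c1@4 c2@8 c3@10, authorship ...1...2.3..
After op 5 (delete): buffer="nhtmszjha" (len 9), cursors c1@3 c2@6 c3@7, authorship .........
After op 6 (add_cursor(5)): buffer="nhtmszjha" (len 9), cursors c1@3 c4@5 c2@6 c3@7, authorship .........
After op 7 (insert('o')): buffer="nhtomsozojoha" (len 13), cursors c1@4 c4@7 c2@9 c3@11, authorship ...1..4.2.3..
After op 8 (insert('t')): buffer="nhtotmsotzotjotha" (len 17), cursors c1@5 c4@9 c2@12 c3@15, authorship ...11..44.22.33..

Answer: 5 12 15 9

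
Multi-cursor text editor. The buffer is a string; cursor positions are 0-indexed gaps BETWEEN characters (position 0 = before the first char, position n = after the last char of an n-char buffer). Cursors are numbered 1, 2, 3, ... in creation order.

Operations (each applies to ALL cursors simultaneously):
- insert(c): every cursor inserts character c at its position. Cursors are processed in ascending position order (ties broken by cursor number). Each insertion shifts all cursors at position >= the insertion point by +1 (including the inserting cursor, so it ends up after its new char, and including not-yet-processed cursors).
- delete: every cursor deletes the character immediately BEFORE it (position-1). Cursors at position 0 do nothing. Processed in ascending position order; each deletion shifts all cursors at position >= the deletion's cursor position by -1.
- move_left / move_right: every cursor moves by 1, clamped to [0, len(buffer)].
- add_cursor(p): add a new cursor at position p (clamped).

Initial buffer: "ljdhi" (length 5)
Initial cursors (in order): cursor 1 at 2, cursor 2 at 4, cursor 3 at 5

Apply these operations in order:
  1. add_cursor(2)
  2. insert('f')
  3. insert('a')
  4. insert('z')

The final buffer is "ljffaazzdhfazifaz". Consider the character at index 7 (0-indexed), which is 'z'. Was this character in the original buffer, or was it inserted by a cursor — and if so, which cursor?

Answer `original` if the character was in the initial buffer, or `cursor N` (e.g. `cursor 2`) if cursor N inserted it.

Answer: cursor 4

Derivation:
After op 1 (add_cursor(2)): buffer="ljdhi" (len 5), cursors c1@2 c4@2 c2@4 c3@5, authorship .....
After op 2 (insert('f')): buffer="ljffdhfif" (len 9), cursors c1@4 c4@4 c2@7 c3@9, authorship ..14..2.3
After op 3 (insert('a')): buffer="ljffaadhfaifa" (len 13), cursors c1@6 c4@6 c2@10 c3@13, authorship ..1414..22.33
After op 4 (insert('z')): buffer="ljffaazzdhfazifaz" (len 17), cursors c1@8 c4@8 c2@13 c3@17, authorship ..141414..222.333
Authorship (.=original, N=cursor N): . . 1 4 1 4 1 4 . . 2 2 2 . 3 3 3
Index 7: author = 4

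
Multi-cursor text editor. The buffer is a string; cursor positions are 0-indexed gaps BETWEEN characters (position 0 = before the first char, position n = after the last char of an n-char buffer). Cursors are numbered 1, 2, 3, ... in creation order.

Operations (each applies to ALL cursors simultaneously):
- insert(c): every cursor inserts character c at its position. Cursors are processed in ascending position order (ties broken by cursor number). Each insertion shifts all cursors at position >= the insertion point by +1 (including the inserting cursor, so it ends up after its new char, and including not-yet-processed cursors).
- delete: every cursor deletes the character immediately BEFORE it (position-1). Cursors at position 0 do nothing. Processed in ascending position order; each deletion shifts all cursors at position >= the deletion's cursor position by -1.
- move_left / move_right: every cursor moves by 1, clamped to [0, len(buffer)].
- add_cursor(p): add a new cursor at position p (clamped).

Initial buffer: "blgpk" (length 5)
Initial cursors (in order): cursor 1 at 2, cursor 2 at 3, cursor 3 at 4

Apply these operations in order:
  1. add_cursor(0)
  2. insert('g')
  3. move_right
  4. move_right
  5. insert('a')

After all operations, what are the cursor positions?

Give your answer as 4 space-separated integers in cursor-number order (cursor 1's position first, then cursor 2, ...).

After op 1 (add_cursor(0)): buffer="blgpk" (len 5), cursors c4@0 c1@2 c2@3 c3@4, authorship .....
After op 2 (insert('g')): buffer="gblgggpgk" (len 9), cursors c4@1 c1@4 c2@6 c3@8, authorship 4..1.2.3.
After op 3 (move_right): buffer="gblgggpgk" (len 9), cursors c4@2 c1@5 c2@7 c3@9, authorship 4..1.2.3.
After op 4 (move_right): buffer="gblgggpgk" (len 9), cursors c4@3 c1@6 c2@8 c3@9, authorship 4..1.2.3.
After op 5 (insert('a')): buffer="gblagggapgaka" (len 13), cursors c4@4 c1@8 c2@11 c3@13, authorship 4..41.21.32.3

Answer: 8 11 13 4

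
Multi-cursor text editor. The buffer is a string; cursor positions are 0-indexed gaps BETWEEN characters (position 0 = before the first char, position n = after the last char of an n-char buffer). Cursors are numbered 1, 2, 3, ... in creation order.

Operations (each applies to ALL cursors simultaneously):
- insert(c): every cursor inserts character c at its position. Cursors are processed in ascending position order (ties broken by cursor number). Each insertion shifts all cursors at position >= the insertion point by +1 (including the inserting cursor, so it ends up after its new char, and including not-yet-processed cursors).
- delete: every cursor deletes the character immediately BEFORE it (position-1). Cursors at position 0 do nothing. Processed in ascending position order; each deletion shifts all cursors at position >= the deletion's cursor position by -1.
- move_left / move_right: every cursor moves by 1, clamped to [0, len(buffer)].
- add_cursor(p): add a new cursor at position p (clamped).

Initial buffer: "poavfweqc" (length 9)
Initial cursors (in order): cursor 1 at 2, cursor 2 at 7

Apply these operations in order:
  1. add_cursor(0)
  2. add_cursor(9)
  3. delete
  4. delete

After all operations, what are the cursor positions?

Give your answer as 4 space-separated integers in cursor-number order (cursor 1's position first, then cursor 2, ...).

After op 1 (add_cursor(0)): buffer="poavfweqc" (len 9), cursors c3@0 c1@2 c2@7, authorship .........
After op 2 (add_cursor(9)): buffer="poavfweqc" (len 9), cursors c3@0 c1@2 c2@7 c4@9, authorship .........
After op 3 (delete): buffer="pavfwq" (len 6), cursors c3@0 c1@1 c2@5 c4@6, authorship ......
After op 4 (delete): buffer="avf" (len 3), cursors c1@0 c3@0 c2@3 c4@3, authorship ...

Answer: 0 3 0 3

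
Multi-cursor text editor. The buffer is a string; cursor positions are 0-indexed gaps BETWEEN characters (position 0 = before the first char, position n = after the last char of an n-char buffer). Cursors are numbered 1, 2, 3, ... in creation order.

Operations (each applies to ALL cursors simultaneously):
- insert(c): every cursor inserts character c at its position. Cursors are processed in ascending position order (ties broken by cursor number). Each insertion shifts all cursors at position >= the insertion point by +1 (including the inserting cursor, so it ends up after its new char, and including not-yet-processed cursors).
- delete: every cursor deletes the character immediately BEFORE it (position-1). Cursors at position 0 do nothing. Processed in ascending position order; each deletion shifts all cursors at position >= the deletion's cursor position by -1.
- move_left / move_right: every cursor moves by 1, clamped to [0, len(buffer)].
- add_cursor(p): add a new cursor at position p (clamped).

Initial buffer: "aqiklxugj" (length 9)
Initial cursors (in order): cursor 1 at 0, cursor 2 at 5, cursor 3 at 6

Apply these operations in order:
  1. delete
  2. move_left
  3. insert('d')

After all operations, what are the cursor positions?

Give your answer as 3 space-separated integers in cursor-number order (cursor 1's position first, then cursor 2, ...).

Answer: 1 6 6

Derivation:
After op 1 (delete): buffer="aqikugj" (len 7), cursors c1@0 c2@4 c3@4, authorship .......
After op 2 (move_left): buffer="aqikugj" (len 7), cursors c1@0 c2@3 c3@3, authorship .......
After op 3 (insert('d')): buffer="daqiddkugj" (len 10), cursors c1@1 c2@6 c3@6, authorship 1...23....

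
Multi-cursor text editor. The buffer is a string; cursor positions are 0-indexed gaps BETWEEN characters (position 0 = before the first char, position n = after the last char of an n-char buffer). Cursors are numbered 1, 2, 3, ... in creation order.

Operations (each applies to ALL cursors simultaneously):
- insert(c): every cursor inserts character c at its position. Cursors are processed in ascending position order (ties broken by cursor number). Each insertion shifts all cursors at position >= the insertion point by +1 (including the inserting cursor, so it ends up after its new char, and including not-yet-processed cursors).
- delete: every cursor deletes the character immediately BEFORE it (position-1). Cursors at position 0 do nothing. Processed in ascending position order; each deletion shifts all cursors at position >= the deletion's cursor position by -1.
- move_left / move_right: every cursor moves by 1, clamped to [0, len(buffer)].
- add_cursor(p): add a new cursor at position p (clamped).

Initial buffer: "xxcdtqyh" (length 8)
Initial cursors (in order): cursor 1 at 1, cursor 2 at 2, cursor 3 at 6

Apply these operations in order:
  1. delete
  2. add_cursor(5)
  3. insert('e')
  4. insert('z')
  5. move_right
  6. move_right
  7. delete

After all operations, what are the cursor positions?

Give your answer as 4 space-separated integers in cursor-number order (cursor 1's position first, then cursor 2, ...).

After op 1 (delete): buffer="cdtyh" (len 5), cursors c1@0 c2@0 c3@3, authorship .....
After op 2 (add_cursor(5)): buffer="cdtyh" (len 5), cursors c1@0 c2@0 c3@3 c4@5, authorship .....
After op 3 (insert('e')): buffer="eecdteyhe" (len 9), cursors c1@2 c2@2 c3@6 c4@9, authorship 12...3..4
After op 4 (insert('z')): buffer="eezzcdtezyhez" (len 13), cursors c1@4 c2@4 c3@9 c4@13, authorship 1212...33..44
After op 5 (move_right): buffer="eezzcdtezyhez" (len 13), cursors c1@5 c2@5 c3@10 c4@13, authorship 1212...33..44
After op 6 (move_right): buffer="eezzcdtezyhez" (len 13), cursors c1@6 c2@6 c3@11 c4@13, authorship 1212...33..44
After op 7 (delete): buffer="eezztezye" (len 9), cursors c1@4 c2@4 c3@8 c4@9, authorship 1212.33.4

Answer: 4 4 8 9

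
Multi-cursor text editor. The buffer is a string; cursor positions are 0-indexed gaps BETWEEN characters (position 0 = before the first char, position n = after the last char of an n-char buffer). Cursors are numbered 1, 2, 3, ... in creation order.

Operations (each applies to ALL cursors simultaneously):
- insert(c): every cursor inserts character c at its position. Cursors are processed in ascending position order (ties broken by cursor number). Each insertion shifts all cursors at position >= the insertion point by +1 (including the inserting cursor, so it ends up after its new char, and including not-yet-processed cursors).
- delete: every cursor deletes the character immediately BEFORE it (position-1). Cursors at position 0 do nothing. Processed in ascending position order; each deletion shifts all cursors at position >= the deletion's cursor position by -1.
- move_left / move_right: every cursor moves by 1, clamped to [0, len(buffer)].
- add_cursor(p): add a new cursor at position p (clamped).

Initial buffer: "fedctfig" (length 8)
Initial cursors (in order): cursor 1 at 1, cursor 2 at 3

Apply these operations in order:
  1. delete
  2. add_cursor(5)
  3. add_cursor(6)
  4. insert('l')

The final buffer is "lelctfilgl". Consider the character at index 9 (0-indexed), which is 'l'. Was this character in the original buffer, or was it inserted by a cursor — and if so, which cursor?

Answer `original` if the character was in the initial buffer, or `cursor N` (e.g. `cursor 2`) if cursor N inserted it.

After op 1 (delete): buffer="ectfig" (len 6), cursors c1@0 c2@1, authorship ......
After op 2 (add_cursor(5)): buffer="ectfig" (len 6), cursors c1@0 c2@1 c3@5, authorship ......
After op 3 (add_cursor(6)): buffer="ectfig" (len 6), cursors c1@0 c2@1 c3@5 c4@6, authorship ......
After op 4 (insert('l')): buffer="lelctfilgl" (len 10), cursors c1@1 c2@3 c3@8 c4@10, authorship 1.2....3.4
Authorship (.=original, N=cursor N): 1 . 2 . . . . 3 . 4
Index 9: author = 4

Answer: cursor 4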